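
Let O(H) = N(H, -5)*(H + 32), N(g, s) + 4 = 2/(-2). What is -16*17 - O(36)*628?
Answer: 213248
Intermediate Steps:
N(g, s) = -5 (N(g, s) = -4 + 2/(-2) = -4 + 2*(-1/2) = -4 - 1 = -5)
O(H) = -160 - 5*H (O(H) = -5*(H + 32) = -5*(32 + H) = -160 - 5*H)
-16*17 - O(36)*628 = -16*17 - (-160 - 5*36)*628 = -272 - (-160 - 180)*628 = -272 - 1*(-340)*628 = -272 + 340*628 = -272 + 213520 = 213248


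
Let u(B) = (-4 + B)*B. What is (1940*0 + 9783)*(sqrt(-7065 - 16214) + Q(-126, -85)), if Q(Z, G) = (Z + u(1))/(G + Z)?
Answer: 1262007/211 + 9783*I*sqrt(23279) ≈ 5981.1 + 1.4926e+6*I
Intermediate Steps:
u(B) = B*(-4 + B)
Q(Z, G) = (-3 + Z)/(G + Z) (Q(Z, G) = (Z + 1*(-4 + 1))/(G + Z) = (Z + 1*(-3))/(G + Z) = (Z - 3)/(G + Z) = (-3 + Z)/(G + Z))
(1940*0 + 9783)*(sqrt(-7065 - 16214) + Q(-126, -85)) = (1940*0 + 9783)*(sqrt(-7065 - 16214) + (-3 - 126)/(-85 - 126)) = (0 + 9783)*(sqrt(-23279) - 129/(-211)) = 9783*(I*sqrt(23279) - 1/211*(-129)) = 9783*(I*sqrt(23279) + 129/211) = 9783*(129/211 + I*sqrt(23279)) = 1262007/211 + 9783*I*sqrt(23279)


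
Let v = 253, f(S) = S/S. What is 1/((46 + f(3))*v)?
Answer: 1/11891 ≈ 8.4097e-5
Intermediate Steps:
f(S) = 1
1/((46 + f(3))*v) = 1/((46 + 1)*253) = 1/(47*253) = 1/11891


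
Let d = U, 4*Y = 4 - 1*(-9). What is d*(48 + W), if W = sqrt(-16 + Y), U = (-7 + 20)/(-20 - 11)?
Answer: -624/31 - 13*I*sqrt(51)/62 ≈ -20.129 - 1.4974*I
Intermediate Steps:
Y = 13/4 (Y = (4 - 1*(-9))/4 = (4 + 9)/4 = (1/4)*13 = 13/4 ≈ 3.2500)
U = -13/31 (U = 13/(-31) = 13*(-1/31) = -13/31 ≈ -0.41935)
d = -13/31 ≈ -0.41935
W = I*sqrt(51)/2 (W = sqrt(-16 + 13/4) = sqrt(-51/4) = I*sqrt(51)/2 ≈ 3.5707*I)
d*(48 + W) = -13*(48 + I*sqrt(51)/2)/31 = -624/31 - 13*I*sqrt(51)/62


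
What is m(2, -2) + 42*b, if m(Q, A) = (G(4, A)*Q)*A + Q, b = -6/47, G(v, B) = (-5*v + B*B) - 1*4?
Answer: 3602/47 ≈ 76.638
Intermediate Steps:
G(v, B) = -4 + B**2 - 5*v (G(v, B) = (-5*v + B**2) - 4 = (B**2 - 5*v) - 4 = -4 + B**2 - 5*v)
b = -6/47 (b = -6*1/47 = -6/47 ≈ -0.12766)
m(Q, A) = Q + A*Q*(-24 + A**2) (m(Q, A) = ((-4 + A**2 - 5*4)*Q)*A + Q = ((-4 + A**2 - 20)*Q)*A + Q = ((-24 + A**2)*Q)*A + Q = (Q*(-24 + A**2))*A + Q = A*Q*(-24 + A**2) + Q = Q + A*Q*(-24 + A**2))
m(2, -2) + 42*b = 2*(1 - 2*(-24 + (-2)**2)) + 42*(-6/47) = 2*(1 - 2*(-24 + 4)) - 252/47 = 2*(1 - 2*(-20)) - 252/47 = 2*(1 + 40) - 252/47 = 2*41 - 252/47 = 82 - 252/47 = 3602/47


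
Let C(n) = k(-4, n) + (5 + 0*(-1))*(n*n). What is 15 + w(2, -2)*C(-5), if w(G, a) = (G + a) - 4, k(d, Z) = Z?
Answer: -465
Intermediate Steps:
w(G, a) = -4 + G + a
C(n) = n + 5*n**2 (C(n) = n + (5 + 0*(-1))*(n*n) = n + (5 + 0)*n**2 = n + 5*n**2)
15 + w(2, -2)*C(-5) = 15 + (-4 + 2 - 2)*(-5*(1 + 5*(-5))) = 15 - (-20)*(1 - 25) = 15 - (-20)*(-24) = 15 - 4*120 = 15 - 480 = -465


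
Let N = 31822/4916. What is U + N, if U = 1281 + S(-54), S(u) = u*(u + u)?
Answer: 17499665/2458 ≈ 7119.5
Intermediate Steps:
S(u) = 2*u² (S(u) = u*(2*u) = 2*u²)
U = 7113 (U = 1281 + 2*(-54)² = 1281 + 2*2916 = 1281 + 5832 = 7113)
N = 15911/2458 (N = 31822*(1/4916) = 15911/2458 ≈ 6.4732)
U + N = 7113 + 15911/2458 = 17499665/2458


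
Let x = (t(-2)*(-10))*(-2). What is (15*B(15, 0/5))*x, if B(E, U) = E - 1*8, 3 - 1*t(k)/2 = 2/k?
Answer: 16800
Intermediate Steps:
t(k) = 6 - 4/k
B(E, U) = -8 + E (B(E, U) = E - 8 = -8 + E)
x = 160 (x = ((6 - 4/(-2))*(-10))*(-2) = ((6 - 4*(-½))*(-10))*(-2) = ((6 + 2)*(-10))*(-2) = (8*(-10))*(-2) = -80*(-2) = 160)
(15*B(15, 0/5))*x = (15*(-8 + 15))*160 = (15*7)*160 = 105*160 = 16800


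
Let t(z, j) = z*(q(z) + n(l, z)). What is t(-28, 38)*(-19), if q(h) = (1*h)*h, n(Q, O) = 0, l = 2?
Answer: 417088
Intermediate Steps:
q(h) = h**2 (q(h) = h*h = h**2)
t(z, j) = z**3 (t(z, j) = z*(z**2 + 0) = z*z**2 = z**3)
t(-28, 38)*(-19) = (-28)**3*(-19) = -21952*(-19) = 417088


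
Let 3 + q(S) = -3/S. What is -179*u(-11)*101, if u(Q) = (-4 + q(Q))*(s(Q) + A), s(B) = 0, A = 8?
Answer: 10702768/11 ≈ 9.7298e+5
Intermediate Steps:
q(S) = -3 - 3/S
u(Q) = -56 - 24/Q (u(Q) = (-4 + (-3 - 3/Q))*(0 + 8) = (-7 - 3/Q)*8 = -56 - 24/Q)
-179*u(-11)*101 = -179*(-56 - 24/(-11))*101 = -179*(-56 - 24*(-1/11))*101 = -179*(-56 + 24/11)*101 = -179*(-592/11)*101 = (105968/11)*101 = 10702768/11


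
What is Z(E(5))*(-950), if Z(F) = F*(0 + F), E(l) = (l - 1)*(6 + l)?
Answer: -1839200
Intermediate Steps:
E(l) = (-1 + l)*(6 + l)
Z(F) = F**2 (Z(F) = F*F = F**2)
Z(E(5))*(-950) = (-6 + 5**2 + 5*5)**2*(-950) = (-6 + 25 + 25)**2*(-950) = 44**2*(-950) = 1936*(-950) = -1839200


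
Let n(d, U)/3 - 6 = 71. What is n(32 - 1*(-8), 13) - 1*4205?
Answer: -3974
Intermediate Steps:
n(d, U) = 231 (n(d, U) = 18 + 3*71 = 18 + 213 = 231)
n(32 - 1*(-8), 13) - 1*4205 = 231 - 1*4205 = 231 - 4205 = -3974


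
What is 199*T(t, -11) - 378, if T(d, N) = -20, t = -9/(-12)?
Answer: -4358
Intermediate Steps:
t = ¾ (t = -9*(-1/12) = ¾ ≈ 0.75000)
199*T(t, -11) - 378 = 199*(-20) - 378 = -3980 - 378 = -4358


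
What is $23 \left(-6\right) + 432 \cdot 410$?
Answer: $176982$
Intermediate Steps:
$23 \left(-6\right) + 432 \cdot 410 = -138 + 177120 = 176982$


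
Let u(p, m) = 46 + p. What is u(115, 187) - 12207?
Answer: -12046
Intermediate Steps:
u(115, 187) - 12207 = (46 + 115) - 12207 = 161 - 12207 = -12046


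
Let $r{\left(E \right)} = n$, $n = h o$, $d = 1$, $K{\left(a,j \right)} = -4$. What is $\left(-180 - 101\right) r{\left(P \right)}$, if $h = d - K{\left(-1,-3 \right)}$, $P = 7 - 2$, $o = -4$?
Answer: $5620$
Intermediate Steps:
$P = 5$
$h = 5$ ($h = 1 - -4 = 1 + 4 = 5$)
$n = -20$ ($n = 5 \left(-4\right) = -20$)
$r{\left(E \right)} = -20$
$\left(-180 - 101\right) r{\left(P \right)} = \left(-180 - 101\right) \left(-20\right) = \left(-281\right) \left(-20\right) = 5620$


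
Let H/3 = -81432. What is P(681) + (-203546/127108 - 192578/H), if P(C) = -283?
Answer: -1101619558517/3881496996 ≈ -283.81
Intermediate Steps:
H = -244296 (H = 3*(-81432) = -244296)
P(681) + (-203546/127108 - 192578/H) = -283 + (-203546/127108 - 192578/(-244296)) = -283 + (-203546*1/127108 - 192578*(-1/244296)) = -283 + (-101773/63554 + 96289/122148) = -283 - 3155908649/3881496996 = -1101619558517/3881496996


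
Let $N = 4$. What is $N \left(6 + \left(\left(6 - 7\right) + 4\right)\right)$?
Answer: $36$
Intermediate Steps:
$N \left(6 + \left(\left(6 - 7\right) + 4\right)\right) = 4 \left(6 + \left(\left(6 - 7\right) + 4\right)\right) = 4 \left(6 + \left(-1 + 4\right)\right) = 4 \left(6 + 3\right) = 4 \cdot 9 = 36$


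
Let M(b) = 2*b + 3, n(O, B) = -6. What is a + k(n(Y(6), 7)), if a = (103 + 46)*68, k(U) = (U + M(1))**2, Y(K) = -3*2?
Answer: 10133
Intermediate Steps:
Y(K) = -6
M(b) = 3 + 2*b
k(U) = (5 + U)**2 (k(U) = (U + (3 + 2*1))**2 = (U + (3 + 2))**2 = (U + 5)**2 = (5 + U)**2)
a = 10132 (a = 149*68 = 10132)
a + k(n(Y(6), 7)) = 10132 + (5 - 6)**2 = 10132 + (-1)**2 = 10132 + 1 = 10133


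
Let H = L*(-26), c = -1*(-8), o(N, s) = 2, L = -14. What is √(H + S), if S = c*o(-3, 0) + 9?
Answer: √389 ≈ 19.723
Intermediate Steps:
c = 8
H = 364 (H = -14*(-26) = 364)
S = 25 (S = 8*2 + 9 = 16 + 9 = 25)
√(H + S) = √(364 + 25) = √389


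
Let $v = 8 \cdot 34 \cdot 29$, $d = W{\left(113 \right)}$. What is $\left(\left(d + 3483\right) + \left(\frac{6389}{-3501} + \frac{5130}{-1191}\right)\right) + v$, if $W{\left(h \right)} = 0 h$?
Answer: $\frac{15795995644}{1389897} \approx 11365.0$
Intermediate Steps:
$W{\left(h \right)} = 0$
$d = 0$
$v = 7888$ ($v = 272 \cdot 29 = 7888$)
$\left(\left(d + 3483\right) + \left(\frac{6389}{-3501} + \frac{5130}{-1191}\right)\right) + v = \left(\left(0 + 3483\right) + \left(\frac{6389}{-3501} + \frac{5130}{-1191}\right)\right) + 7888 = \left(3483 + \left(6389 \left(- \frac{1}{3501}\right) + 5130 \left(- \frac{1}{1191}\right)\right)\right) + 7888 = \left(3483 - \frac{8523143}{1389897}\right) + 7888 = \frac{4832488108}{1389897} + 7888 = \frac{15795995644}{1389897}$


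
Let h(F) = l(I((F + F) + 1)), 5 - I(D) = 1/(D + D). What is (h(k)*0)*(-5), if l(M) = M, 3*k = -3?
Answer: 0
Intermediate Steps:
k = -1 (k = (⅓)*(-3) = -1)
I(D) = 5 - 1/(2*D) (I(D) = 5 - 1/(D + D) = 5 - 1/(2*D))
h(F) = 5 - 1/(2*(1 + 2*F)) (h(F) = 5 - 1/(2*((F + F) + 1)) = 5 - 1/(2*(2*F + 1)) = 5 - 1/(2*(1 + 2*F)))
(h(k)*0)*(-5) = (((9 + 20*(-1))/(2*(1 + 2*(-1))))*0)*(-5) = (((9 - 20)/(2*(1 - 2)))*0)*(-5) = (((½)*(-11)/(-1))*0)*(-5) = (((½)*(-1)*(-11))*0)*(-5) = ((11/2)*0)*(-5) = 0*(-5) = 0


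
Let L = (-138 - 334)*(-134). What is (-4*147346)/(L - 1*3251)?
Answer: -589384/59997 ≈ -9.8236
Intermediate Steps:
L = 63248 (L = -472*(-134) = 63248)
(-4*147346)/(L - 1*3251) = (-4*147346)/(63248 - 1*3251) = -589384/(63248 - 3251) = -589384/59997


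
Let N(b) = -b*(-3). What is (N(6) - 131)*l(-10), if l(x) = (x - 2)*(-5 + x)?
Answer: -20340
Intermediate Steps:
l(x) = (-5 + x)*(-2 + x) (l(x) = (-2 + x)*(-5 + x) = (-5 + x)*(-2 + x))
N(b) = 3*b
(N(6) - 131)*l(-10) = (3*6 - 131)*(10 + (-10)**2 - 7*(-10)) = (18 - 131)*(10 + 100 + 70) = -113*180 = -20340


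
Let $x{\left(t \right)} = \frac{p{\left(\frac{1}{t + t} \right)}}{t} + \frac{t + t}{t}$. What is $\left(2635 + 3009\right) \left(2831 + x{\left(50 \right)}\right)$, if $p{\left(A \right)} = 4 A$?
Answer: $\frac{9993410322}{625} \approx 1.5989 \cdot 10^{7}$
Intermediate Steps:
$x{\left(t \right)} = 2 + \frac{2}{t^{2}}$ ($x{\left(t \right)} = \frac{4 \frac{1}{t + t}}{t} + \frac{t + t}{t} = \frac{4 \frac{1}{2 t}}{t} + \frac{2 t}{t} = \frac{4 \frac{1}{2 t}}{t} + 2 = \frac{2 \frac{1}{t}}{t} + 2 = \frac{2}{t^{2}} + 2 = 2 + \frac{2}{t^{2}}$)
$\left(2635 + 3009\right) \left(2831 + x{\left(50 \right)}\right) = \left(2635 + 3009\right) \left(2831 + \left(2 + \frac{2}{2500}\right)\right) = 5644 \left(2831 + \left(2 + 2 \cdot \frac{1}{2500}\right)\right) = 5644 \left(2831 + \left(2 + \frac{1}{1250}\right)\right) = 5644 \left(2831 + \frac{2501}{1250}\right) = 5644 \cdot \frac{3541251}{1250} = \frac{9993410322}{625}$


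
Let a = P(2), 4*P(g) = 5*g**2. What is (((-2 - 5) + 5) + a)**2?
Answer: 9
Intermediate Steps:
P(g) = 5*g**2/4 (P(g) = (5*g**2)/4 = 5*g**2/4)
a = 5 (a = (5/4)*2**2 = (5/4)*4 = 5)
(((-2 - 5) + 5) + a)**2 = (((-2 - 5) + 5) + 5)**2 = ((-7 + 5) + 5)**2 = (-2 + 5)**2 = 3**2 = 9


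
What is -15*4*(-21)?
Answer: 1260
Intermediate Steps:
-15*4*(-21) = -60*(-21) = 1260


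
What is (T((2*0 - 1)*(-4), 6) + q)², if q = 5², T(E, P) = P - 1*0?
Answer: 961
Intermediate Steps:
T(E, P) = P (T(E, P) = P + 0 = P)
q = 25
(T((2*0 - 1)*(-4), 6) + q)² = (6 + 25)² = 31² = 961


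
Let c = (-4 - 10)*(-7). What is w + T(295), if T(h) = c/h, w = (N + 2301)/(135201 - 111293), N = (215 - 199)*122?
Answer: 3597619/7052860 ≈ 0.51009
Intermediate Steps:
N = 1952 (N = 16*122 = 1952)
w = 4253/23908 (w = (1952 + 2301)/(135201 - 111293) = 4253/23908 ≈ 0.17789)
c = 98 (c = -14*(-7) = 98)
T(h) = 98/h
w + T(295) = 4253/23908 + 98/295 = 3597619/7052860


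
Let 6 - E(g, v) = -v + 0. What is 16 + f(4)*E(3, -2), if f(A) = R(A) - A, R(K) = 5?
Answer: 20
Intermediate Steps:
E(g, v) = 6 + v (E(g, v) = 6 - (-v + 0) = 6 - (-1)*v = 6 + v)
f(A) = 5 - A
16 + f(4)*E(3, -2) = 16 + (5 - 1*4)*(6 - 2) = 16 + (5 - 4)*4 = 16 + 1*4 = 16 + 4 = 20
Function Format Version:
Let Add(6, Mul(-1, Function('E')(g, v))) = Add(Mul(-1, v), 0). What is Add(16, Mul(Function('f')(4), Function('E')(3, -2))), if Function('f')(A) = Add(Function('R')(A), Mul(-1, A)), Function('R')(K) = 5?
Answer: 20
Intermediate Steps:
Function('E')(g, v) = Add(6, v) (Function('E')(g, v) = Add(6, Mul(-1, Add(Mul(-1, v), 0))) = Add(6, Mul(-1, Mul(-1, v))) = Add(6, v))
Function('f')(A) = Add(5, Mul(-1, A))
Add(16, Mul(Function('f')(4), Function('E')(3, -2))) = Add(16, Mul(Add(5, Mul(-1, 4)), Add(6, -2))) = Add(16, Mul(Add(5, -4), 4)) = Add(16, Mul(1, 4)) = Add(16, 4) = 20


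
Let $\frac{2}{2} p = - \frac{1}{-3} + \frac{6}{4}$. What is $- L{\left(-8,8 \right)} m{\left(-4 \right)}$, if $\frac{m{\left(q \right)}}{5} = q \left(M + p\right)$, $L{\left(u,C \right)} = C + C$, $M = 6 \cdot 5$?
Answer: $\frac{30560}{3} \approx 10187.0$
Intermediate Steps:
$M = 30$
$p = \frac{11}{6}$ ($p = - \frac{1}{-3} + \frac{6}{4} = \left(-1\right) \left(- \frac{1}{3}\right) + 6 \cdot \frac{1}{4} = \frac{1}{3} + \frac{3}{2} = \frac{11}{6} \approx 1.8333$)
$L{\left(u,C \right)} = 2 C$
$m{\left(q \right)} = \frac{955 q}{6}$ ($m{\left(q \right)} = 5 q \left(30 + \frac{11}{6}\right) = 5 q \frac{191}{6} = 5 \frac{191 q}{6} = \frac{955 q}{6}$)
$- L{\left(-8,8 \right)} m{\left(-4 \right)} = - 2 \cdot 8 \cdot \frac{955}{6} \left(-4\right) = \left(-1\right) 16 \left(- \frac{1910}{3}\right) = \left(-16\right) \left(- \frac{1910}{3}\right) = \frac{30560}{3}$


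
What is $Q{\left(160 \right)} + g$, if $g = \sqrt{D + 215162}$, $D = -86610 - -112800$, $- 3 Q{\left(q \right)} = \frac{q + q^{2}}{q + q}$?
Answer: $- \frac{161}{6} + 2 \sqrt{60338} \approx 464.44$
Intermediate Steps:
$Q{\left(q \right)} = - \frac{q + q^{2}}{6 q}$ ($Q{\left(q \right)} = - \frac{\left(q + q^{2}\right) \frac{1}{q + q}}{3} = - \frac{\left(q + q^{2}\right) \frac{1}{2 q}}{3} = - \frac{\frac{1}{2} \frac{1}{q} \left(q + q^{2}\right)}{3} = - \frac{q + q^{2}}{6 q}$)
$D = 26190$ ($D = -86610 + 112800 = 26190$)
$g = 2 \sqrt{60338}$ ($g = \sqrt{26190 + 215162} = \sqrt{241352} = 2 \sqrt{60338} \approx 491.28$)
$Q{\left(160 \right)} + g = \left(- \frac{1}{6} - \frac{80}{3}\right) + 2 \sqrt{60338} = - \frac{161}{6} + 2 \sqrt{60338}$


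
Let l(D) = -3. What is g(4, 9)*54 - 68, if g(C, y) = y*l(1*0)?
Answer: -1526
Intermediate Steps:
g(C, y) = -3*y (g(C, y) = y*(-3) = -3*y)
g(4, 9)*54 - 68 = -3*9*54 - 68 = -27*54 - 68 = -1458 - 68 = -1526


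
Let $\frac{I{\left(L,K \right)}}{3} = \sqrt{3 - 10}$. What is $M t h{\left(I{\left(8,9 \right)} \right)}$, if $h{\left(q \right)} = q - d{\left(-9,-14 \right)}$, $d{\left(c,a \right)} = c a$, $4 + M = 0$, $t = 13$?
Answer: $6552 - 156 i \sqrt{7} \approx 6552.0 - 412.74 i$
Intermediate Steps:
$I{\left(L,K \right)} = 3 i \sqrt{7}$ ($I{\left(L,K \right)} = 3 \sqrt{3 - 10} = 3 \sqrt{-7} = 3 i \sqrt{7}$)
$M = -4$ ($M = -4 + 0 = -4$)
$d{\left(c,a \right)} = a c$
$h{\left(q \right)} = -126 + q$ ($h{\left(q \right)} = q - \left(-14\right) \left(-9\right) = q - 126 = -126 + q$)
$M t h{\left(I{\left(8,9 \right)} \right)} = \left(-4\right) 13 \left(-126 + 3 i \sqrt{7}\right) = - 52 \left(-126 + 3 i \sqrt{7}\right) = 6552 - 156 i \sqrt{7}$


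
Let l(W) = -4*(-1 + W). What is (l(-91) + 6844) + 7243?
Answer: 14455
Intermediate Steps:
l(W) = 4 - 4*W
(l(-91) + 6844) + 7243 = ((4 - 4*(-91)) + 6844) + 7243 = ((4 + 364) + 6844) + 7243 = (368 + 6844) + 7243 = 7212 + 7243 = 14455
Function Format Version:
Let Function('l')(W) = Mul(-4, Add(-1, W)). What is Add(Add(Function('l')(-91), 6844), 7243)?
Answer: 14455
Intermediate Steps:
Function('l')(W) = Add(4, Mul(-4, W))
Add(Add(Function('l')(-91), 6844), 7243) = Add(Add(Add(4, Mul(-4, -91)), 6844), 7243) = Add(Add(Add(4, 364), 6844), 7243) = Add(Add(368, 6844), 7243) = Add(7212, 7243) = 14455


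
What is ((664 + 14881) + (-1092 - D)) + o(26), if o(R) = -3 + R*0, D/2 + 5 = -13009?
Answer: 40478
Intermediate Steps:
D = -26028 (D = -10 + 2*(-13009) = -10 - 26018 = -26028)
o(R) = -3 (o(R) = -3 + 0 = -3)
((664 + 14881) + (-1092 - D)) + o(26) = ((664 + 14881) + (-1092 - 1*(-26028))) - 3 = (15545 + (-1092 + 26028)) - 3 = (15545 + 24936) - 3 = 40481 - 3 = 40478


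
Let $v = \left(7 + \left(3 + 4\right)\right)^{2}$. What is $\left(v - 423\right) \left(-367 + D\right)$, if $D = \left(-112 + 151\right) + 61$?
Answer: $60609$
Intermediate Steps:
$D = 100$ ($D = 39 + 61 = 100$)
$v = 196$ ($v = \left(7 + 7\right)^{2} = 14^{2} = 196$)
$\left(v - 423\right) \left(-367 + D\right) = \left(196 - 423\right) \left(-367 + 100\right) = \left(-227\right) \left(-267\right) = 60609$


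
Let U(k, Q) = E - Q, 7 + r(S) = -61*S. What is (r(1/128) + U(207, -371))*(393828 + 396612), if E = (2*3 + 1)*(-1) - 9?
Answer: 4395142815/16 ≈ 2.7470e+8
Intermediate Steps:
E = -16 (E = (6 + 1)*(-1) - 9 = 7*(-1) - 9 = -7 - 9 = -16)
r(S) = -7 - 61*S
U(k, Q) = -16 - Q
(r(1/128) + U(207, -371))*(393828 + 396612) = ((-7 - 61/128) + (-16 - 1*(-371)))*(393828 + 396612) = ((-7 - 61*1/128) + (-16 + 371))*790440 = ((-7 - 61/128) + 355)*790440 = (-957/128 + 355)*790440 = (44483/128)*790440 = 4395142815/16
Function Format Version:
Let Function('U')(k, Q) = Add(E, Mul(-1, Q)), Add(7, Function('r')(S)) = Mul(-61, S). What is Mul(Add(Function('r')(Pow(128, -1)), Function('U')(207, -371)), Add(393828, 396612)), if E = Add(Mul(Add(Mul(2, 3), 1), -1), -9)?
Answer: Rational(4395142815, 16) ≈ 2.7470e+8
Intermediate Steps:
E = -16 (E = Add(Mul(Add(6, 1), -1), -9) = Add(Mul(7, -1), -9) = Add(-7, -9) = -16)
Function('r')(S) = Add(-7, Mul(-61, S))
Function('U')(k, Q) = Add(-16, Mul(-1, Q))
Mul(Add(Function('r')(Pow(128, -1)), Function('U')(207, -371)), Add(393828, 396612)) = Mul(Add(Add(-7, Mul(-61, Pow(128, -1))), Add(-16, Mul(-1, -371))), Add(393828, 396612)) = Mul(Add(Add(-7, Mul(-61, Rational(1, 128))), Add(-16, 371)), 790440) = Mul(Add(Add(-7, Rational(-61, 128)), 355), 790440) = Mul(Add(Rational(-957, 128), 355), 790440) = Mul(Rational(44483, 128), 790440) = Rational(4395142815, 16)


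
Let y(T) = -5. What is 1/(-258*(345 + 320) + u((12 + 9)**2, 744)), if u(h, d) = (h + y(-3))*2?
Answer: -1/170698 ≈ -5.8583e-6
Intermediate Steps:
u(h, d) = -10 + 2*h (u(h, d) = (h - 5)*2 = (-5 + h)*2 = -10 + 2*h)
1/(-258*(345 + 320) + u((12 + 9)**2, 744)) = 1/(-258*(345 + 320) + (-10 + 2*(12 + 9)**2)) = 1/(-258*665 + (-10 + 2*21**2)) = 1/(-171570 + (-10 + 2*441)) = 1/(-171570 + (-10 + 882)) = 1/(-171570 + 872) = 1/(-170698) = -1/170698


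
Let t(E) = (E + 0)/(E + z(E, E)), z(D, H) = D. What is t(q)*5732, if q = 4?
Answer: 2866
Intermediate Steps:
t(E) = 1/2 (t(E) = (E + 0)/(E + E) = E/((2*E)) = E*(1/(2*E)) = 1/2)
t(q)*5732 = (1/2)*5732 = 2866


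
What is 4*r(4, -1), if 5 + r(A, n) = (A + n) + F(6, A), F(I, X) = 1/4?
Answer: -7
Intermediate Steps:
F(I, X) = ¼ (F(I, X) = 1*(¼) = ¼)
r(A, n) = -19/4 + A + n (r(A, n) = -5 + ((A + n) + ¼) = -5 + (¼ + A + n) = -19/4 + A + n)
4*r(4, -1) = 4*(-19/4 + 4 - 1) = 4*(-7/4) = -7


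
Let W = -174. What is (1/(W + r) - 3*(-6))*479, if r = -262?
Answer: 3758713/436 ≈ 8620.9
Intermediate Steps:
(1/(W + r) - 3*(-6))*479 = (1/(-174 - 262) - 3*(-6))*479 = (1/(-436) + 18)*479 = (-1/436 + 18)*479 = (7847/436)*479 = 3758713/436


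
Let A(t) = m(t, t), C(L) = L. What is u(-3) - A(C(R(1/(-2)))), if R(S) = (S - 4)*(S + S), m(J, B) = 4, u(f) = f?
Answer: -7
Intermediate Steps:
R(S) = 2*S*(-4 + S) (R(S) = (-4 + S)*(2*S) = 2*S*(-4 + S))
A(t) = 4
u(-3) - A(C(R(1/(-2)))) = -3 - 1*4 = -3 - 4 = -7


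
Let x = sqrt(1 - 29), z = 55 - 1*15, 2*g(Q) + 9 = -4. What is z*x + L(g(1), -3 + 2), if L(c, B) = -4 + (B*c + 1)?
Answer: 7/2 + 80*I*sqrt(7) ≈ 3.5 + 211.66*I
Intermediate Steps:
g(Q) = -13/2 (g(Q) = -9/2 + (1/2)*(-4) = -9/2 - 2 = -13/2)
z = 40 (z = 55 - 15 = 40)
x = 2*I*sqrt(7) (x = sqrt(-28) = 2*I*sqrt(7) ≈ 5.2915*I)
L(c, B) = -3 + B*c (L(c, B) = -4 + (1 + B*c) = -3 + B*c)
z*x + L(g(1), -3 + 2) = 40*(2*I*sqrt(7)) + (-3 + (-3 + 2)*(-13/2)) = 80*I*sqrt(7) + (-3 - 1*(-13/2)) = 80*I*sqrt(7) + (-3 + 13/2) = 80*I*sqrt(7) + 7/2 = 7/2 + 80*I*sqrt(7)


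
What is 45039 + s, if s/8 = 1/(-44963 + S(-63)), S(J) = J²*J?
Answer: 6643477691/147505 ≈ 45039.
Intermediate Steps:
S(J) = J³
s = -4/147505 (s = 8/(-44963 + (-63)³) = 8/(-44963 - 250047) = 8/(-295010) = 8*(-1/295010) = -4/147505 ≈ -2.7118e-5)
45039 + s = 45039 - 4/147505 = 6643477691/147505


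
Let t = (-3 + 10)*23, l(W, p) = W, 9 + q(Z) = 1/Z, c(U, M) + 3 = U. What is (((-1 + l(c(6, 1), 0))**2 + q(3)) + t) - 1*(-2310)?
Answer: 7399/3 ≈ 2466.3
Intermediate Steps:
c(U, M) = -3 + U
q(Z) = -9 + 1/Z
t = 161 (t = 7*23 = 161)
(((-1 + l(c(6, 1), 0))**2 + q(3)) + t) - 1*(-2310) = (((-1 + (-3 + 6))**2 + (-9 + 1/3)) + 161) - 1*(-2310) = (((-1 + 3)**2 + (-9 + 1/3)) + 161) + 2310 = ((2**2 - 26/3) + 161) + 2310 = ((4 - 26/3) + 161) + 2310 = (-14/3 + 161) + 2310 = 469/3 + 2310 = 7399/3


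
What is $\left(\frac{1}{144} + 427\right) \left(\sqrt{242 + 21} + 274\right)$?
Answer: $\frac{8423993}{72} + \frac{61489 \sqrt{263}}{144} \approx 1.2392 \cdot 10^{5}$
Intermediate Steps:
$\left(\frac{1}{144} + 427\right) \left(\sqrt{242 + 21} + 274\right) = \left(\frac{1}{144} + 427\right) \left(\sqrt{263} + 274\right) = \frac{61489 \left(274 + \sqrt{263}\right)}{144} = \frac{8423993}{72} + \frac{61489 \sqrt{263}}{144}$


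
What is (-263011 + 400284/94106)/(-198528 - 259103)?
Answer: 12375256441/21532911443 ≈ 0.57471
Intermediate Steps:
(-263011 + 400284/94106)/(-198528 - 259103) = (-263011 + 400284*(1/94106))/(-457631) = (-263011 + 200142/47053)*(-1/457631) = -12375256441/47053*(-1/457631) = 12375256441/21532911443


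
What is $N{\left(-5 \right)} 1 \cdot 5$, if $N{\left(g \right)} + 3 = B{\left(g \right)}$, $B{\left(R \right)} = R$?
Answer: $-40$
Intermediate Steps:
$N{\left(g \right)} = -3 + g$
$N{\left(-5 \right)} 1 \cdot 5 = \left(-3 - 5\right) 1 \cdot 5 = \left(-8\right) 1 \cdot 5 = \left(-8\right) 5 = -40$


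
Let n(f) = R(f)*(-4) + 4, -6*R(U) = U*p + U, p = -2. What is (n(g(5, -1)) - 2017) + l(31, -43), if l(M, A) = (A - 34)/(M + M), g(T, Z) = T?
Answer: -375269/186 ≈ -2017.6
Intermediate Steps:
R(U) = U/6 (R(U) = -(U*(-2) + U)/6 = -(-2*U + U)/6 = -(-1)*U/6 = U/6)
n(f) = 4 - 2*f/3 (n(f) = (f/6)*(-4) + 4 = -2*f/3 + 4 = 4 - 2*f/3)
l(M, A) = (-34 + A)/(2*M) (l(M, A) = (-34 + A)/((2*M)) = (-34 + A)*(1/(2*M)) = (-34 + A)/(2*M))
(n(g(5, -1)) - 2017) + l(31, -43) = ((4 - ⅔*5) - 2017) + (½)*(-34 - 43)/31 = ((4 - 10/3) - 2017) + (½)*(1/31)*(-77) = (⅔ - 2017) - 77/62 = -6049/3 - 77/62 = -375269/186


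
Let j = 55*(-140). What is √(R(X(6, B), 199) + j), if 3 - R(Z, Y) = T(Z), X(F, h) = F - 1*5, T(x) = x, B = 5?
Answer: I*√7698 ≈ 87.738*I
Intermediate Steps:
X(F, h) = -5 + F (X(F, h) = F - 5 = -5 + F)
R(Z, Y) = 3 - Z
j = -7700
√(R(X(6, B), 199) + j) = √((3 - (-5 + 6)) - 7700) = √((3 - 1*1) - 7700) = √((3 - 1) - 7700) = √(2 - 7700) = √(-7698) = I*√7698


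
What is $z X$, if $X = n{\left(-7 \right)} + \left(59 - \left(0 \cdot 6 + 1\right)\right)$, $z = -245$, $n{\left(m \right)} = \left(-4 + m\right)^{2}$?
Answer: $-43855$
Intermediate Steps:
$X = 179$ ($X = \left(-4 - 7\right)^{2} + \left(59 - \left(0 \cdot 6 + 1\right)\right) = \left(-11\right)^{2} + \left(59 - \left(0 + 1\right)\right) = 121 + \left(59 - 1\right) = 121 + 58 = 179$)
$z X = \left(-245\right) 179 = -43855$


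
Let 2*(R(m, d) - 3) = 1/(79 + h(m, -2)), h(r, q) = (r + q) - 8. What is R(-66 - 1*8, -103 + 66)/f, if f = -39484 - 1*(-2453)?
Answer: -29/370310 ≈ -7.8313e-5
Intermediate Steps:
h(r, q) = -8 + q + r (h(r, q) = (q + r) - 8 = -8 + q + r)
R(m, d) = 3 + 1/(2*(69 + m)) (R(m, d) = 3 + 1/(2*(79 + (-8 - 2 + m))) = 3 + 1/(2*(79 + (-10 + m))) = 3 + 1/(2*(69 + m)))
f = -37031 (f = -39484 + 2453 = -37031)
R(-66 - 1*8, -103 + 66)/f = ((415 + 6*(-66 - 1*8))/(2*(69 + (-66 - 1*8))))/(-37031) = ((415 + 6*(-66 - 8))/(2*(69 + (-66 - 8))))*(-1/37031) = ((415 + 6*(-74))/(2*(69 - 74)))*(-1/37031) = ((½)*(415 - 444)/(-5))*(-1/37031) = ((½)*(-⅕)*(-29))*(-1/37031) = (29/10)*(-1/37031) = -29/370310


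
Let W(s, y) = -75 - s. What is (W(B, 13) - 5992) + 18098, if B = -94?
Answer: 12125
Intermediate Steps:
(W(B, 13) - 5992) + 18098 = ((-75 - 1*(-94)) - 5992) + 18098 = ((-75 + 94) - 5992) + 18098 = (19 - 5992) + 18098 = -5973 + 18098 = 12125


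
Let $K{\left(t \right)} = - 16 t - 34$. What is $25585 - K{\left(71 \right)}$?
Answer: $26755$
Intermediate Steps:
$K{\left(t \right)} = -34 - 16 t$
$25585 - K{\left(71 \right)} = 25585 - \left(-34 - 1136\right) = 25585 - -1170 = 25585 + 1170 = 26755$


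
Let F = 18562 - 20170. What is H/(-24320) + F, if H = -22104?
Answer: -4885557/3040 ≈ -1607.1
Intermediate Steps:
F = -1608
H/(-24320) + F = -22104/(-24320) - 1608 = -22104*(-1/24320) - 1608 = 2763/3040 - 1608 = -4885557/3040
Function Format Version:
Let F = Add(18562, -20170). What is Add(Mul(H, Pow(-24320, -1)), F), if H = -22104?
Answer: Rational(-4885557, 3040) ≈ -1607.1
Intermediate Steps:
F = -1608
Add(Mul(H, Pow(-24320, -1)), F) = Add(Mul(-22104, Pow(-24320, -1)), -1608) = Add(Mul(-22104, Rational(-1, 24320)), -1608) = Add(Rational(2763, 3040), -1608) = Rational(-4885557, 3040)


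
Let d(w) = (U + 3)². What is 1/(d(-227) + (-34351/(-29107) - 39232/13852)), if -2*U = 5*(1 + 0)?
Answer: -403190164/565298231 ≈ -0.71323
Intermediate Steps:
U = -5/2 (U = -5*(1 + 0)/2 = -5/2 ≈ -2.5000)
d(w) = ¼ (d(w) = (-5/2 + 3)² = (½)² = ¼)
1/(d(-227) + (-34351/(-29107) - 39232/13852)) = 1/(¼ + (-34351/(-29107) - 39232/13852)) = 1/(¼ + (-34351*(-1/29107) - 39232*1/13852)) = 1/(¼ + (34351/29107 - 9808/3463)) = 1/(¼ - 166523943/100797541) = 1/(-565298231/403190164) = -403190164/565298231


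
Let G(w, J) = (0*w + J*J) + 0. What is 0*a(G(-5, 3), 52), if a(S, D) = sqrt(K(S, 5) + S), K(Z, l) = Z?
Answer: 0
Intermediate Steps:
G(w, J) = J**2 (G(w, J) = (0 + J**2) + 0 = J**2 + 0 = J**2)
a(S, D) = sqrt(2)*sqrt(S) (a(S, D) = sqrt(S + S) = sqrt(2*S) = sqrt(2)*sqrt(S))
0*a(G(-5, 3), 52) = 0*(sqrt(2)*sqrt(3**2)) = 0*(sqrt(2)*sqrt(9)) = 0*(sqrt(2)*3) = 0*(3*sqrt(2)) = 0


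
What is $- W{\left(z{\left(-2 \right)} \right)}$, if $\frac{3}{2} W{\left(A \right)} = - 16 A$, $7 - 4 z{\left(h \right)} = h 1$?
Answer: $24$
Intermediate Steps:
$z{\left(h \right)} = \frac{7}{4} - \frac{h}{4}$ ($z{\left(h \right)} = \frac{7}{4} - \frac{h 1}{4} = \frac{7}{4} - \frac{h}{4}$)
$W{\left(A \right)} = - \frac{32 A}{3}$ ($W{\left(A \right)} = \frac{2 \left(- 16 A\right)}{3} = - \frac{32 A}{3}$)
$- W{\left(z{\left(-2 \right)} \right)} = - \frac{\left(-32\right) \left(\frac{7}{4} - - \frac{1}{2}\right)}{3} = - \frac{\left(-32\right) \left(\frac{7}{4} + \frac{1}{2}\right)}{3} = - \frac{\left(-32\right) 9}{3 \cdot 4} = \left(-1\right) \left(-24\right) = 24$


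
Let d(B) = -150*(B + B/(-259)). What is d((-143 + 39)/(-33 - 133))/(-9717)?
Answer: 670800/69628783 ≈ 0.0096339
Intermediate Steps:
d(B) = -38700*B/259 (d(B) = -150*(B + B*(-1/259)) = -150*(B - B/259) = -38700*B/259)
d((-143 + 39)/(-33 - 133))/(-9717) = -38700*(-143 + 39)/(259*(-33 - 133))/(-9717) = -(-4024800)/(259*(-166))*(-1/9717) = -(-4024800)*(-1)/(259*166)*(-1/9717) = -38700/259*52/83*(-1/9717) = -2012400/21497*(-1/9717) = 670800/69628783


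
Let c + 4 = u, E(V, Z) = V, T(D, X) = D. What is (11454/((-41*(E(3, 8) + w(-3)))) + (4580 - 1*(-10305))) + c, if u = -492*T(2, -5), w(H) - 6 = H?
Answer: 567868/41 ≈ 13850.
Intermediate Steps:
w(H) = 6 + H
u = -984 (u = -492*2 = -984)
c = -988 (c = -4 - 984 = -988)
(11454/((-41*(E(3, 8) + w(-3)))) + (4580 - 1*(-10305))) + c = (11454/((-41*(3 + (6 - 3)))) + (4580 - 1*(-10305))) - 988 = (11454/((-41*(3 + 3))) + (4580 + 10305)) - 988 = (11454/((-41*6)) + 14885) - 988 = (11454/(-246) + 14885) - 988 = (11454*(-1/246) + 14885) - 988 = (-1909/41 + 14885) - 988 = 608376/41 - 988 = 567868/41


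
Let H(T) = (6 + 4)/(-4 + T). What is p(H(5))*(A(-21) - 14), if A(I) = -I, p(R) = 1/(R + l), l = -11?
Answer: -7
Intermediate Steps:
H(T) = 10/(-4 + T)
p(R) = 1/(-11 + R) (p(R) = 1/(R - 11) = 1/(-11 + R))
p(H(5))*(A(-21) - 14) = (-1*(-21) - 14)/(-11 + 10/(-4 + 5)) = (21 - 14)/(-11 + 10/1) = 7/(-11 + 10*1) = 7/(-11 + 10) = 7/(-1) = -1*7 = -7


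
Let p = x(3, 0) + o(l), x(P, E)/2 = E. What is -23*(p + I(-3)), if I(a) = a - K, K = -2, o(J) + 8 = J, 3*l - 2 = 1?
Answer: 184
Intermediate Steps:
x(P, E) = 2*E
l = 1 (l = ⅔ + (⅓)*1 = ⅔ + ⅓ = 1)
o(J) = -8 + J
p = -7 (p = 2*0 + (-8 + 1) = 0 - 7 = -7)
I(a) = 2 + a (I(a) = a - 1*(-2) = a + 2 = 2 + a)
-23*(p + I(-3)) = -23*(-7 + (2 - 3)) = -23*(-7 - 1) = -23*(-8) = 184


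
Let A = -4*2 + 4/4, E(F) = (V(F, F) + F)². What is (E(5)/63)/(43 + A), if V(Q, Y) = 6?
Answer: 121/2268 ≈ 0.053351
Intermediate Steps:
E(F) = (6 + F)²
A = -7 (A = -8 + 4*(¼) = -8 + 1 = -7)
(E(5)/63)/(43 + A) = ((6 + 5)²/63)/(43 - 7) = ((1/63)*11²)/36 = ((1/63)*121)/36 = (1/36)*(121/63) = 121/2268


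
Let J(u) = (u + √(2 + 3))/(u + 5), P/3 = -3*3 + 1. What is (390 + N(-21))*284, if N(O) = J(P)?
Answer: 2111256/19 - 284*√5/19 ≈ 1.1109e+5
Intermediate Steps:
P = -24 (P = 3*(-3*3 + 1) = 3*(-9 + 1) = 3*(-8) = -24)
J(u) = (u + √5)/(5 + u)
N(O) = 24/19 - √5/19 (N(O) = (-24 + √5)/(5 - 24) = (-24 + √5)/(-19) = -(-24 + √5)/19 = 24/19 - √5/19)
(390 + N(-21))*284 = (390 + (24/19 - √5/19))*284 = (7434/19 - √5/19)*284 = 2111256/19 - 284*√5/19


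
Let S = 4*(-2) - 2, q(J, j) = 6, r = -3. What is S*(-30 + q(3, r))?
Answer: 240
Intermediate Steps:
S = -10 (S = -8 - 2 = -10)
S*(-30 + q(3, r)) = -10*(-30 + 6) = -10*(-24) = 240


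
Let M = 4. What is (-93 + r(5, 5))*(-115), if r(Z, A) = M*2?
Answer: 9775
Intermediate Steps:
r(Z, A) = 8 (r(Z, A) = 4*2 = 8)
(-93 + r(5, 5))*(-115) = (-93 + 8)*(-115) = -85*(-115) = 9775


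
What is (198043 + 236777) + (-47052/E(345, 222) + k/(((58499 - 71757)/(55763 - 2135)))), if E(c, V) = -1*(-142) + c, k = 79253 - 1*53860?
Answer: 1071835090878/3228323 ≈ 3.3201e+5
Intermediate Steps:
k = 25393 (k = 79253 - 53860 = 25393)
E(c, V) = 142 + c
(198043 + 236777) + (-47052/E(345, 222) + k/(((58499 - 71757)/(55763 - 2135)))) = (198043 + 236777) + (-47052/(142 + 345) + 25393/(((58499 - 71757)/(55763 - 2135)))) = 434820 + (-47052/487 + 25393/((-13258/53628))) = 434820 + (-47052*1/487 + 25393/((-13258*1/53628))) = 434820 + (-47052/487 + 25393/(-6629/26814)) = 434820 + (-47052/487 + 25393*(-26814/6629)) = 434820 + (-47052/487 - 680887902/6629) = 434820 - 331904315982/3228323 = 1071835090878/3228323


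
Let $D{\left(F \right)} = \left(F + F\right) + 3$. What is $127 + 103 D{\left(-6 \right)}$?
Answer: $-800$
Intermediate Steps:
$D{\left(F \right)} = 3 + 2 F$ ($D{\left(F \right)} = 2 F + 3 = 3 + 2 F$)
$127 + 103 D{\left(-6 \right)} = 127 + 103 \left(3 + 2 \left(-6\right)\right) = 127 + 103 \left(3 - 12\right) = 127 + 103 \left(-9\right) = 127 - 927 = -800$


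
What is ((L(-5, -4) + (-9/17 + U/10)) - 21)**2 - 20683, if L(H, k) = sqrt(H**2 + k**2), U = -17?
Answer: -580959199/28900 - 3949*sqrt(41)/85 ≈ -20400.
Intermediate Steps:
((L(-5, -4) + (-9/17 + U/10)) - 21)**2 - 20683 = ((sqrt((-5)**2 + (-4)**2) + (-9/17 - 17/10)) - 21)**2 - 20683 = ((sqrt(25 + 16) + (-9*1/17 - 17*1/10)) - 21)**2 - 20683 = ((sqrt(41) + (-9/17 - 17/10)) - 21)**2 - 20683 = ((sqrt(41) - 379/170) - 21)**2 - 20683 = ((-379/170 + sqrt(41)) - 21)**2 - 20683 = (-3949/170 + sqrt(41))**2 - 20683 = -20683 + (-3949/170 + sqrt(41))**2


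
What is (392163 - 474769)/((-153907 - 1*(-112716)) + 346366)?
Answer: -82606/305175 ≈ -0.27068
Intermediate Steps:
(392163 - 474769)/((-153907 - 1*(-112716)) + 346366) = -82606/((-153907 + 112716) + 346366) = -82606/(-41191 + 346366) = -82606/305175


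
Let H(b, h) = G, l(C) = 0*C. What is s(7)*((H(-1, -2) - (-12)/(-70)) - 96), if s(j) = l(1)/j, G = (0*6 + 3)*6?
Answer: 0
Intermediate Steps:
l(C) = 0
G = 18 (G = (0 + 3)*6 = 3*6 = 18)
H(b, h) = 18
s(j) = 0 (s(j) = 0/j = 0)
s(7)*((H(-1, -2) - (-12)/(-70)) - 96) = 0*((18 - (-12)/(-70)) - 96) = 0*((18 - (-12)*(-1)/70) - 96) = 0*((18 - 1*6/35) - 96) = 0*((18 - 6/35) - 96) = 0*(624/35 - 96) = 0*(-2736/35) = 0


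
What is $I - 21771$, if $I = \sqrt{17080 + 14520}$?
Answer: $-21771 + 20 \sqrt{79} \approx -21593.0$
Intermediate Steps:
$I = 20 \sqrt{79}$ ($I = \sqrt{31600} = 20 \sqrt{79} \approx 177.76$)
$I - 21771 = 20 \sqrt{79} - 21771 = -21771 + 20 \sqrt{79}$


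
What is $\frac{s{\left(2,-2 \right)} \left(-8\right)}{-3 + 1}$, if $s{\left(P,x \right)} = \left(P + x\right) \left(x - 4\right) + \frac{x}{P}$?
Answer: $-4$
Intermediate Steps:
$s{\left(P,x \right)} = \frac{x}{P} + \left(-4 + x\right) \left(P + x\right)$ ($s{\left(P,x \right)} = \left(P + x\right) \left(-4 + x\right) + \frac{x}{P} = \left(-4 + x\right) \left(P + x\right) + \frac{x}{P} = \frac{x}{P} + \left(-4 + x\right) \left(P + x\right)$)
$\frac{s{\left(2,-2 \right)} \left(-8\right)}{-3 + 1} = \frac{\left(\left(-2\right)^{2} - 8 - -8 + 2 \left(-2\right) - \frac{2}{2}\right) \left(-8\right)}{-3 + 1} = \frac{\left(4 - 8 + 8 - 4 - 1\right) \left(-8\right)}{-2} = \left(4 - 8 + 8 - 4 - 1\right) \left(-8\right) \left(- \frac{1}{2}\right) = \left(-1\right) \left(-8\right) \left(- \frac{1}{2}\right) = 8 \left(- \frac{1}{2}\right) = -4$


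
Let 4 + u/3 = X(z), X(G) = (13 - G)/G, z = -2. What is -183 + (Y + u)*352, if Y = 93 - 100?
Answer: -14791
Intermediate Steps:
Y = -7
X(G) = (13 - G)/G
u = -69/2 (u = -12 + 3*((13 - 1*(-2))/(-2)) = -12 + 3*(-(13 + 2)/2) = -12 + 3*(-½*15) = -12 + 3*(-15/2) = -12 - 45/2 = -69/2 ≈ -34.500)
-183 + (Y + u)*352 = -183 + (-7 - 69/2)*352 = -183 - 83/2*352 = -183 - 14608 = -14791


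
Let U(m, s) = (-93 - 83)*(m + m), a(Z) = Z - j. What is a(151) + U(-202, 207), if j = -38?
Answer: 71293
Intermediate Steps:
a(Z) = 38 + Z (a(Z) = Z - 1*(-38) = Z + 38 = 38 + Z)
U(m, s) = -352*m
a(151) + U(-202, 207) = (38 + 151) - 352*(-202) = 189 + 71104 = 71293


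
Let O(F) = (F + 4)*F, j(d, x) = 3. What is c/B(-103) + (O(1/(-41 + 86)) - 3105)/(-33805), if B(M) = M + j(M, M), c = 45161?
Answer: -123634926229/273820500 ≈ -451.52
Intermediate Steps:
B(M) = 3 + M (B(M) = M + 3 = 3 + M)
O(F) = F*(4 + F) (O(F) = (4 + F)*F = F*(4 + F))
c/B(-103) + (O(1/(-41 + 86)) - 3105)/(-33805) = 45161/(3 - 103) + ((4 + 1/(-41 + 86))/(-41 + 86) - 3105)/(-33805) = 45161/(-100) + ((4 + 1/45)/45 - 3105)*(-1/33805) = 45161*(-1/100) + ((4 + 1/45)/45 - 3105)*(-1/33805) = -45161/100 + ((1/45)*(181/45) - 3105)*(-1/33805) = -45161/100 + (181/2025 - 3105)*(-1/33805) = -45161/100 - 6287444/2025*(-1/33805) = -45161/100 + 6287444/68455125 = -123634926229/273820500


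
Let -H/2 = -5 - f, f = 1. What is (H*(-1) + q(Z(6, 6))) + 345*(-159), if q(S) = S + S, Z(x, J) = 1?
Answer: -54865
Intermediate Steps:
q(S) = 2*S
H = 12 (H = -2*(-5 - 1*1) = -2*(-5 - 1) = -2*(-6) = 12)
(H*(-1) + q(Z(6, 6))) + 345*(-159) = (12*(-1) + 2*1) + 345*(-159) = (-12 + 2) - 54855 = -10 - 54855 = -54865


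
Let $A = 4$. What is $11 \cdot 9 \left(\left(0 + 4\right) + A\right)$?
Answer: $792$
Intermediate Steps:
$11 \cdot 9 \left(\left(0 + 4\right) + A\right) = 11 \cdot 9 \left(\left(0 + 4\right) + 4\right) = 99 \left(4 + 4\right) = 99 \cdot 8 = 792$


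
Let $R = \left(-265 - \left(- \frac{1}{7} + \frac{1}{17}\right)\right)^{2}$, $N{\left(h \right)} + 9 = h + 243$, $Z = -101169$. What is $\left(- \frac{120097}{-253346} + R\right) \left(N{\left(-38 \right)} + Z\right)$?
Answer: $- \frac{25423330042889475591}{3587632706} \approx -7.0864 \cdot 10^{9}$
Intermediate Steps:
$N{\left(h \right)} = 234 + h$ ($N{\left(h \right)} = -9 + \left(h + 243\right) = -9 + \left(243 + h\right) = 234 + h$)
$R = \frac{993825625}{14161}$ ($R = \left(-265 - - \frac{10}{119}\right)^{2} = \left(-265 + \left(- \frac{1}{17} + \frac{1}{7}\right)\right)^{2} = \left(-265 + \frac{10}{119}\right)^{2} = \left(- \frac{31525}{119}\right)^{2} = \frac{993825625}{14161} \approx 70181.0$)
$\left(- \frac{120097}{-253346} + R\right) \left(N{\left(-38 \right)} + Z\right) = \left(- \frac{120097}{-253346} + \frac{993825625}{14161}\right) \left(\left(234 - 38\right) - 101169\right) = \left(\left(-120097\right) \left(- \frac{1}{253346}\right) + \frac{993825625}{14161}\right) \left(196 - 101169\right) = \left(\frac{120097}{253346} + \frac{993825625}{14161}\right) \left(-100973\right) = \frac{251783447484867}{3587632706} \left(-100973\right) = - \frac{25423330042889475591}{3587632706}$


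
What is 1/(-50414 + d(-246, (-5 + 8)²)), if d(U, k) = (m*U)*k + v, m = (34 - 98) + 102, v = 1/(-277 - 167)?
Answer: -444/59738425 ≈ -7.4324e-6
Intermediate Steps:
v = -1/444 (v = 1/(-444) = -1/444 ≈ -0.0022523)
m = 38 (m = -64 + 102 = 38)
d(U, k) = -1/444 + 38*U*k (d(U, k) = (38*U)*k - 1/444 = 38*U*k - 1/444 = -1/444 + 38*U*k)
1/(-50414 + d(-246, (-5 + 8)²)) = 1/(-50414 + (-1/444 + 38*(-246)*(-5 + 8)²)) = 1/(-50414 + (-1/444 + 38*(-246)*3²)) = 1/(-50414 + (-1/444 + 38*(-246)*9)) = 1/(-50414 + (-1/444 - 84132)) = 1/(-50414 - 37354609/444) = 1/(-59738425/444) = -444/59738425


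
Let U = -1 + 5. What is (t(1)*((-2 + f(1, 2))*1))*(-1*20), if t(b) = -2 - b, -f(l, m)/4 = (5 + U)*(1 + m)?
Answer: -6600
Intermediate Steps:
U = 4
f(l, m) = -36 - 36*m (f(l, m) = -4*(5 + 4)*(1 + m) = -36*(1 + m) = -4*(9 + 9*m) = -36 - 36*m)
(t(1)*((-2 + f(1, 2))*1))*(-1*20) = ((-2 - 1*1)*((-2 + (-36 - 36*2))*1))*(-1*20) = ((-2 - 1)*((-2 + (-36 - 72))*1))*(-20) = -3*(-2 - 108)*(-20) = -(-330)*(-20) = -3*(-110)*(-20) = 330*(-20) = -6600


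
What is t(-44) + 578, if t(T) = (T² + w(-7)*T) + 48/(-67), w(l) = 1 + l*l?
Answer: 20990/67 ≈ 313.28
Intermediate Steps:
w(l) = 1 + l²
t(T) = -48/67 + T² + 50*T (t(T) = (T² + (1 + (-7)²)*T) + 48/(-67) = (T² + (1 + 49)*T) + 48*(-1/67) = (T² + 50*T) - 48/67 = -48/67 + T² + 50*T)
t(-44) + 578 = (-48/67 + (-44)² + 50*(-44)) + 578 = (-48/67 + 1936 - 2200) + 578 = -17736/67 + 578 = 20990/67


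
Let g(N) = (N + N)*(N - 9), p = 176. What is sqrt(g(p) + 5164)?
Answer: 146*sqrt(3) ≈ 252.88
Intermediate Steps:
g(N) = 2*N*(-9 + N) (g(N) = (2*N)*(-9 + N) = 2*N*(-9 + N))
sqrt(g(p) + 5164) = sqrt(2*176*(-9 + 176) + 5164) = sqrt(2*176*167 + 5164) = sqrt(58784 + 5164) = sqrt(63948) = 146*sqrt(3)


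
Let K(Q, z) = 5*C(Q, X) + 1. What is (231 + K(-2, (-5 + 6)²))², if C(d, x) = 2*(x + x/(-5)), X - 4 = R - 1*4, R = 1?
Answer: 57600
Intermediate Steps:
X = 1 (X = 4 + (1 - 1*4) = 4 + (1 - 4) = 4 - 3 = 1)
C(d, x) = 8*x/5 (C(d, x) = 2*(x + x*(-⅕)) = 2*(x - x/5) = 2*(4*x/5) = 8*x/5)
K(Q, z) = 9 (K(Q, z) = 5*((8/5)*1) + 1 = 5*(8/5) + 1 = 8 + 1 = 9)
(231 + K(-2, (-5 + 6)²))² = (231 + 9)² = 240² = 57600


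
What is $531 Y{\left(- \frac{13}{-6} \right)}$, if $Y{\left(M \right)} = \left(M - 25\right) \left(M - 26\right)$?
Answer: $\frac{1155869}{4} \approx 2.8897 \cdot 10^{5}$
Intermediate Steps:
$Y{\left(M \right)} = \left(-26 + M\right) \left(-25 + M\right)$ ($Y{\left(M \right)} = \left(-25 + M\right) \left(-26 + M\right) = \left(-26 + M\right) \left(-25 + M\right)$)
$531 Y{\left(- \frac{13}{-6} \right)} = 531 \left(650 + \left(- \frac{13}{-6}\right)^{2} - 51 \left(- \frac{13}{-6}\right)\right) = 531 \left(650 + \left(\left(-13\right) \left(- \frac{1}{6}\right)\right)^{2} - 51 \left(\left(-13\right) \left(- \frac{1}{6}\right)\right)\right) = 531 \left(650 + \left(\frac{13}{6}\right)^{2} - \frac{221}{2}\right) = 531 \left(650 + \frac{169}{36} - \frac{221}{2}\right) = 531 \cdot \frac{19591}{36} = \frac{1155869}{4}$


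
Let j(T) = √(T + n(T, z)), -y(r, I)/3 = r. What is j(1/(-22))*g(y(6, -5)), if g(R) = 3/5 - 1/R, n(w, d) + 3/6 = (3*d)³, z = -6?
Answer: 1003*I*√2442/990 ≈ 50.065*I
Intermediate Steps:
y(r, I) = -3*r
n(w, d) = -½ + 27*d³ (n(w, d) = -½ + (3*d)³ = -½ + 27*d³)
g(R) = ⅗ - 1/R (g(R) = 3*(⅕) - 1/R = ⅗ - 1/R)
j(T) = √(-11665/2 + T) (j(T) = √(T + (-½ + 27*(-6)³)) = √(T + (-½ + 27*(-216))) = √(T + (-½ - 5832)) = √(T - 11665/2) = √(-11665/2 + T))
j(1/(-22))*g(y(6, -5)) = (√(-23330 + 4/(-22))/2)*(⅗ - 1/((-3*6))) = (√(-23330 + 4*(-1/22))/2)*(⅗ - 1/(-18)) = (√(-23330 - 2/11)/2)*(⅗ - 1*(-1/18)) = (√(-256632/11)/2)*(⅗ + 1/18) = ((34*I*√2442/11)/2)*(59/90) = (17*I*√2442/11)*(59/90) = 1003*I*√2442/990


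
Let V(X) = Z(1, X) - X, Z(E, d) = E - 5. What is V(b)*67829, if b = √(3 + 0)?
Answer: -271316 - 67829*√3 ≈ -3.8880e+5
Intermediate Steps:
b = √3 ≈ 1.7320
Z(E, d) = -5 + E
V(X) = -4 - X (V(X) = (-5 + 1) - X = -4 - X)
V(b)*67829 = (-4 - √3)*67829 = -271316 - 67829*√3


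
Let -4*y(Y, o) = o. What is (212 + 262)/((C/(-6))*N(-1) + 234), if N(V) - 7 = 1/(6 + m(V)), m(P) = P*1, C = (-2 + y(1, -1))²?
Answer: 6320/3071 ≈ 2.0580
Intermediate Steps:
y(Y, o) = -o/4
C = 49/16 (C = (-2 - ¼*(-1))² = (-2 + ¼)² = (-7/4)² = 49/16 ≈ 3.0625)
m(P) = P
N(V) = 7 + 1/(6 + V)
(212 + 262)/((C/(-6))*N(-1) + 234) = (212 + 262)/(((49/16)/(-6))*((43 + 7*(-1))/(6 - 1)) + 234) = 474/(((49/16)*(-⅙))*((43 - 7)/5) + 234) = 474/(-49*36/480 + 234) = 474/(-49/96*36/5 + 234) = 474/(-147/40 + 234) = 474/(9213/40) = 474*(40/9213) = 6320/3071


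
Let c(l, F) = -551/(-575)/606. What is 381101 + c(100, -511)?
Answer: 132794644001/348450 ≈ 3.8110e+5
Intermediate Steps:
c(l, F) = 551/348450 (c(l, F) = -551*(-1/575)*(1/606) = (551/575)*(1/606) = 551/348450)
381101 + c(100, -511) = 381101 + 551/348450 = 132794644001/348450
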